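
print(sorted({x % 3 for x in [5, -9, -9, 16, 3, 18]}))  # [0, 1, 2]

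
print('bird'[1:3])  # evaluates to ir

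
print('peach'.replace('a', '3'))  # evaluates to pe3ch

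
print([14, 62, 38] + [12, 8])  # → [14, 62, 38, 12, 8]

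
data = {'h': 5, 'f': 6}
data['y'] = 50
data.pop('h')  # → 5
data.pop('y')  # 50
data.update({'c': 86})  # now {'f': 6, 'c': 86}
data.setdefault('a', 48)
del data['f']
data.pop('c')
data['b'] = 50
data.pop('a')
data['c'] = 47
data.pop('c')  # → 47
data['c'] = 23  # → {'b': 50, 'c': 23}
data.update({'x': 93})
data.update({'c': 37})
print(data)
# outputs {'b': 50, 'c': 37, 'x': 93}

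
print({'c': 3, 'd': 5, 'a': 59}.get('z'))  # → None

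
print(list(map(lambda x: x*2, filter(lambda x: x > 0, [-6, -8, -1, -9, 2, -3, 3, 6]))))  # [4, 6, 12]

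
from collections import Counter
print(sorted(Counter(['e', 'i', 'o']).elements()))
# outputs ['e', 'i', 'o']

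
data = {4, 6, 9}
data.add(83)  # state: {4, 6, 9, 83}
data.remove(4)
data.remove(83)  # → {6, 9}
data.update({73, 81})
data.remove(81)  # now {6, 9, 73}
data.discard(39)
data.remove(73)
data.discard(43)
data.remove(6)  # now {9}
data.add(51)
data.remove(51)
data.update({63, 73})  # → {9, 63, 73}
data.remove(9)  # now {63, 73}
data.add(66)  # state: {63, 66, 73}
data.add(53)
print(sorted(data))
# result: [53, 63, 66, 73]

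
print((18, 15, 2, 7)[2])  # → 2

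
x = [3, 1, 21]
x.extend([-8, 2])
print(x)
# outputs [3, 1, 21, -8, 2]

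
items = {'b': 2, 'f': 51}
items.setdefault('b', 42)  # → 2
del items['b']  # {'f': 51}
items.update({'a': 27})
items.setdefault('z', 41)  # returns 41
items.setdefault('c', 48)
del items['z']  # {'f': 51, 'a': 27, 'c': 48}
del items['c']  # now {'f': 51, 'a': 27}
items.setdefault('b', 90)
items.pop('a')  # 27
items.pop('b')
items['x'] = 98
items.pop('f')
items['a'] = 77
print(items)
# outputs {'x': 98, 'a': 77}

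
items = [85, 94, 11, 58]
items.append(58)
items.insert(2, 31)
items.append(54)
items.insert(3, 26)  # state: [85, 94, 31, 26, 11, 58, 58, 54]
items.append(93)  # [85, 94, 31, 26, 11, 58, 58, 54, 93]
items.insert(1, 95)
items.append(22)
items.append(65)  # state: [85, 95, 94, 31, 26, 11, 58, 58, 54, 93, 22, 65]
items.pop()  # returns 65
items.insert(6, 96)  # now [85, 95, 94, 31, 26, 11, 96, 58, 58, 54, 93, 22]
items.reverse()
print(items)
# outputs [22, 93, 54, 58, 58, 96, 11, 26, 31, 94, 95, 85]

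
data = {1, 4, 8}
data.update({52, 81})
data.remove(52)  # {1, 4, 8, 81}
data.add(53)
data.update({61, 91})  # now {1, 4, 8, 53, 61, 81, 91}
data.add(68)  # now {1, 4, 8, 53, 61, 68, 81, 91}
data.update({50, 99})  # {1, 4, 8, 50, 53, 61, 68, 81, 91, 99}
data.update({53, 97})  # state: {1, 4, 8, 50, 53, 61, 68, 81, 91, 97, 99}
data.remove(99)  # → {1, 4, 8, 50, 53, 61, 68, 81, 91, 97}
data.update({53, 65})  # {1, 4, 8, 50, 53, 61, 65, 68, 81, 91, 97}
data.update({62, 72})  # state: {1, 4, 8, 50, 53, 61, 62, 65, 68, 72, 81, 91, 97}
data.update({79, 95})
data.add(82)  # {1, 4, 8, 50, 53, 61, 62, 65, 68, 72, 79, 81, 82, 91, 95, 97}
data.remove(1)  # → {4, 8, 50, 53, 61, 62, 65, 68, 72, 79, 81, 82, 91, 95, 97}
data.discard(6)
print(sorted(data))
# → [4, 8, 50, 53, 61, 62, 65, 68, 72, 79, 81, 82, 91, 95, 97]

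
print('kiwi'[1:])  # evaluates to iwi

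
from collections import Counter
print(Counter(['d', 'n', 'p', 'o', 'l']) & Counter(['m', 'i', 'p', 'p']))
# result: Counter({'p': 1})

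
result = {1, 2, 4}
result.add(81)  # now {1, 2, 4, 81}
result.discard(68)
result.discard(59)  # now {1, 2, 4, 81}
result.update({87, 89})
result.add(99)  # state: {1, 2, 4, 81, 87, 89, 99}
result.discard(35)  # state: {1, 2, 4, 81, 87, 89, 99}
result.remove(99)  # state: {1, 2, 4, 81, 87, 89}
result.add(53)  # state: {1, 2, 4, 53, 81, 87, 89}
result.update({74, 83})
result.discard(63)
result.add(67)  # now {1, 2, 4, 53, 67, 74, 81, 83, 87, 89}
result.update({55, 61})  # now {1, 2, 4, 53, 55, 61, 67, 74, 81, 83, 87, 89}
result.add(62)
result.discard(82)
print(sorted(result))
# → [1, 2, 4, 53, 55, 61, 62, 67, 74, 81, 83, 87, 89]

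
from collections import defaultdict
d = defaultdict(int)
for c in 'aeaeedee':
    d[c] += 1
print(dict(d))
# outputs {'a': 2, 'e': 5, 'd': 1}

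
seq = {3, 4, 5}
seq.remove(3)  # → {4, 5}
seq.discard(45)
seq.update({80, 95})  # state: {4, 5, 80, 95}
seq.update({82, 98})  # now {4, 5, 80, 82, 95, 98}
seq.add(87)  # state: {4, 5, 80, 82, 87, 95, 98}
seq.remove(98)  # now {4, 5, 80, 82, 87, 95}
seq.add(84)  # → {4, 5, 80, 82, 84, 87, 95}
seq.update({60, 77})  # {4, 5, 60, 77, 80, 82, 84, 87, 95}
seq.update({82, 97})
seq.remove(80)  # {4, 5, 60, 77, 82, 84, 87, 95, 97}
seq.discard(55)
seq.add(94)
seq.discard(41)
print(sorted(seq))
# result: [4, 5, 60, 77, 82, 84, 87, 94, 95, 97]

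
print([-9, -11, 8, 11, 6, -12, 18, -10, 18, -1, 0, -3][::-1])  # [-3, 0, -1, 18, -10, 18, -12, 6, 11, 8, -11, -9]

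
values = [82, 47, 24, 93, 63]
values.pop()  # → 63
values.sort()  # [24, 47, 82, 93]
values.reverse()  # [93, 82, 47, 24]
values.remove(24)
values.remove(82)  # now [93, 47]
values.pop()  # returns 47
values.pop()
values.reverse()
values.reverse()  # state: []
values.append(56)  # [56]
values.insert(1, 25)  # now [56, 25]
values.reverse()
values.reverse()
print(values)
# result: [56, 25]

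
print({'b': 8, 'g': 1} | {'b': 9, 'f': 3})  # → {'b': 9, 'g': 1, 'f': 3}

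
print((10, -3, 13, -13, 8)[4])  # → 8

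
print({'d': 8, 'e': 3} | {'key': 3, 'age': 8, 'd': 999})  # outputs {'d': 999, 'e': 3, 'key': 3, 'age': 8}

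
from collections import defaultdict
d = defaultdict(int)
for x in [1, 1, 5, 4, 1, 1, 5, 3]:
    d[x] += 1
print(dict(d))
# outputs {1: 4, 5: 2, 4: 1, 3: 1}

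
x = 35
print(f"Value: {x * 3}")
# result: Value: 105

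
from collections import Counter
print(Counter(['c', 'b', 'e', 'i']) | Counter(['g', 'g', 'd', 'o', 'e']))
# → Counter({'g': 2, 'c': 1, 'b': 1, 'e': 1, 'i': 1, 'd': 1, 'o': 1})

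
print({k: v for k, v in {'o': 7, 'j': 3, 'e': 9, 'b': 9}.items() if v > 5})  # {'o': 7, 'e': 9, 'b': 9}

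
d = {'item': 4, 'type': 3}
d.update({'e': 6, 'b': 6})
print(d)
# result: {'item': 4, 'type': 3, 'e': 6, 'b': 6}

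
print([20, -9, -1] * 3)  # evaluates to [20, -9, -1, 20, -9, -1, 20, -9, -1]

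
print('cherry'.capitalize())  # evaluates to Cherry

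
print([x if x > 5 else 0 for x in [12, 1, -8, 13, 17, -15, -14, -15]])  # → [12, 0, 0, 13, 17, 0, 0, 0]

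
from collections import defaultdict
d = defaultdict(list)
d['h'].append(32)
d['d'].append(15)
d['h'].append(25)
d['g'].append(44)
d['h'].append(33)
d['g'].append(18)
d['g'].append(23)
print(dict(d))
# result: {'h': [32, 25, 33], 'd': [15], 'g': [44, 18, 23]}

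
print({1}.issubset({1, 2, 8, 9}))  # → True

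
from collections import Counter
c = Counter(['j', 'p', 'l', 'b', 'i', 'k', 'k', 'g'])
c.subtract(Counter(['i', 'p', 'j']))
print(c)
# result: Counter({'k': 2, 'l': 1, 'b': 1, 'g': 1, 'j': 0, 'p': 0, 'i': 0})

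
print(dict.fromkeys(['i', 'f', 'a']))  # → {'i': None, 'f': None, 'a': None}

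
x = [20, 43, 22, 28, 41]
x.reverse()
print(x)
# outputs [41, 28, 22, 43, 20]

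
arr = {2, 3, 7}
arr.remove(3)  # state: {2, 7}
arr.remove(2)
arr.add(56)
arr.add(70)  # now {7, 56, 70}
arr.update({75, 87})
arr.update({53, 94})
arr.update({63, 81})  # {7, 53, 56, 63, 70, 75, 81, 87, 94}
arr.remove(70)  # {7, 53, 56, 63, 75, 81, 87, 94}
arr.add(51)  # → {7, 51, 53, 56, 63, 75, 81, 87, 94}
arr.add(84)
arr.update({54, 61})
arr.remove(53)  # {7, 51, 54, 56, 61, 63, 75, 81, 84, 87, 94}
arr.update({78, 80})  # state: {7, 51, 54, 56, 61, 63, 75, 78, 80, 81, 84, 87, 94}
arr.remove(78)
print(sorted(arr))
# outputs [7, 51, 54, 56, 61, 63, 75, 80, 81, 84, 87, 94]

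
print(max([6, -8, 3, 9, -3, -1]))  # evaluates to 9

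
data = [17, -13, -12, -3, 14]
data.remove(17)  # [-13, -12, -3, 14]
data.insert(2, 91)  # [-13, -12, 91, -3, 14]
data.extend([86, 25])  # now [-13, -12, 91, -3, 14, 86, 25]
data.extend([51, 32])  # [-13, -12, 91, -3, 14, 86, 25, 51, 32]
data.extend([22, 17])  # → [-13, -12, 91, -3, 14, 86, 25, 51, 32, 22, 17]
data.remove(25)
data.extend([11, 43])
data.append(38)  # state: [-13, -12, 91, -3, 14, 86, 51, 32, 22, 17, 11, 43, 38]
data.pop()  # 38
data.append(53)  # [-13, -12, 91, -3, 14, 86, 51, 32, 22, 17, 11, 43, 53]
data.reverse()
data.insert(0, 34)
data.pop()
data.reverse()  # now [-12, 91, -3, 14, 86, 51, 32, 22, 17, 11, 43, 53, 34]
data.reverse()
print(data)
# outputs [34, 53, 43, 11, 17, 22, 32, 51, 86, 14, -3, 91, -12]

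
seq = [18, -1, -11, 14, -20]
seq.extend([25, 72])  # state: [18, -1, -11, 14, -20, 25, 72]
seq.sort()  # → [-20, -11, -1, 14, 18, 25, 72]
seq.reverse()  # [72, 25, 18, 14, -1, -11, -20]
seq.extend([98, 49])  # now [72, 25, 18, 14, -1, -11, -20, 98, 49]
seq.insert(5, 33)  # [72, 25, 18, 14, -1, 33, -11, -20, 98, 49]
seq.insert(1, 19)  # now [72, 19, 25, 18, 14, -1, 33, -11, -20, 98, 49]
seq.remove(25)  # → [72, 19, 18, 14, -1, 33, -11, -20, 98, 49]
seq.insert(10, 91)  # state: [72, 19, 18, 14, -1, 33, -11, -20, 98, 49, 91]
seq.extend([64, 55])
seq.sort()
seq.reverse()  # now [98, 91, 72, 64, 55, 49, 33, 19, 18, 14, -1, -11, -20]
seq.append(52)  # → [98, 91, 72, 64, 55, 49, 33, 19, 18, 14, -1, -11, -20, 52]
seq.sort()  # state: [-20, -11, -1, 14, 18, 19, 33, 49, 52, 55, 64, 72, 91, 98]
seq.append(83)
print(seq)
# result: [-20, -11, -1, 14, 18, 19, 33, 49, 52, 55, 64, 72, 91, 98, 83]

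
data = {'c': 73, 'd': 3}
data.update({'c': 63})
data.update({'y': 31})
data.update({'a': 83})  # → {'c': 63, 'd': 3, 'y': 31, 'a': 83}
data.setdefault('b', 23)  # 23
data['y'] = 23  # {'c': 63, 'd': 3, 'y': 23, 'a': 83, 'b': 23}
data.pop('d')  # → 3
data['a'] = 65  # {'c': 63, 'y': 23, 'a': 65, 'b': 23}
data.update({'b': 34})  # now {'c': 63, 'y': 23, 'a': 65, 'b': 34}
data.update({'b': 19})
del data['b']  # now {'c': 63, 'y': 23, 'a': 65}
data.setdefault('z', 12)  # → 12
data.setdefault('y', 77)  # 23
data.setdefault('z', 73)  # 12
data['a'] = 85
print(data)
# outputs {'c': 63, 'y': 23, 'a': 85, 'z': 12}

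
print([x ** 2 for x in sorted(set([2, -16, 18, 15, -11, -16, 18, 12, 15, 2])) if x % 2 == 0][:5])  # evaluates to [256, 4, 144, 324]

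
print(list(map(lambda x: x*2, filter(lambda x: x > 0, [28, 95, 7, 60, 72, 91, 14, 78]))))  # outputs [56, 190, 14, 120, 144, 182, 28, 156]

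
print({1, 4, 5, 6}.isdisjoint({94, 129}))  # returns True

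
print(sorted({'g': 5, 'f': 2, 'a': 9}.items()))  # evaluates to [('a', 9), ('f', 2), ('g', 5)]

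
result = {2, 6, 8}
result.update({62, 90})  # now {2, 6, 8, 62, 90}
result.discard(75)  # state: {2, 6, 8, 62, 90}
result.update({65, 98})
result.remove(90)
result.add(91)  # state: {2, 6, 8, 62, 65, 91, 98}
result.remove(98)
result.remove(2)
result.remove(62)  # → {6, 8, 65, 91}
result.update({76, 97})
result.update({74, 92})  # {6, 8, 65, 74, 76, 91, 92, 97}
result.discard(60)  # {6, 8, 65, 74, 76, 91, 92, 97}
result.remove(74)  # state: {6, 8, 65, 76, 91, 92, 97}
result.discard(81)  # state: {6, 8, 65, 76, 91, 92, 97}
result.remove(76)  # {6, 8, 65, 91, 92, 97}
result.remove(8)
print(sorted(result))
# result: [6, 65, 91, 92, 97]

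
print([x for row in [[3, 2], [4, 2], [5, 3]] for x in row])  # [3, 2, 4, 2, 5, 3]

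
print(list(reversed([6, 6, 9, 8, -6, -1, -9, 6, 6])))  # [6, 6, -9, -1, -6, 8, 9, 6, 6]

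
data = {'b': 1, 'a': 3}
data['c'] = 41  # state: {'b': 1, 'a': 3, 'c': 41}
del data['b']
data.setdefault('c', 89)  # 41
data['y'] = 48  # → {'a': 3, 'c': 41, 'y': 48}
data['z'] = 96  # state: {'a': 3, 'c': 41, 'y': 48, 'z': 96}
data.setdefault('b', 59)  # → 59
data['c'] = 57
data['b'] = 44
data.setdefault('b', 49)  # 44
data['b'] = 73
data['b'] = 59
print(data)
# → {'a': 3, 'c': 57, 'y': 48, 'z': 96, 'b': 59}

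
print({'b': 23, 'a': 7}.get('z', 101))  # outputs 101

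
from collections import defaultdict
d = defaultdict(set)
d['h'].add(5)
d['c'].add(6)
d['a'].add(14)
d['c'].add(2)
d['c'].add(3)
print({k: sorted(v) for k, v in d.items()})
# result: {'h': [5], 'c': [2, 3, 6], 'a': [14]}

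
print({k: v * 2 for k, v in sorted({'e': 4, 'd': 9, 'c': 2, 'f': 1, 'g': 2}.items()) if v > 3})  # {'d': 18, 'e': 8}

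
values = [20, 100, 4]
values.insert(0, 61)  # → [61, 20, 100, 4]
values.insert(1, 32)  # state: [61, 32, 20, 100, 4]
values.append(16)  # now [61, 32, 20, 100, 4, 16]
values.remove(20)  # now [61, 32, 100, 4, 16]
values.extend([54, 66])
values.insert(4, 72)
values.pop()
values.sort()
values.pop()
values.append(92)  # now [4, 16, 32, 54, 61, 72, 92]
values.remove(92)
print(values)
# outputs [4, 16, 32, 54, 61, 72]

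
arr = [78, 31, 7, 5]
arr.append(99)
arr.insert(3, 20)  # [78, 31, 7, 20, 5, 99]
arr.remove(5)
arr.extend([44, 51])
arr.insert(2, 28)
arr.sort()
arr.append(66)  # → [7, 20, 28, 31, 44, 51, 78, 99, 66]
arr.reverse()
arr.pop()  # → 7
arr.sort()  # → [20, 28, 31, 44, 51, 66, 78, 99]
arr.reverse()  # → [99, 78, 66, 51, 44, 31, 28, 20]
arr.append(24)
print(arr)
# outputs [99, 78, 66, 51, 44, 31, 28, 20, 24]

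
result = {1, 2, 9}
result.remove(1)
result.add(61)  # {2, 9, 61}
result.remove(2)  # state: {9, 61}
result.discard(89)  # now {9, 61}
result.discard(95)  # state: {9, 61}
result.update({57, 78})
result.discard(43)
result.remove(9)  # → {57, 61, 78}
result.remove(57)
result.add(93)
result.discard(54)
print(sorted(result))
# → [61, 78, 93]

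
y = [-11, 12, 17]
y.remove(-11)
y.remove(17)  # [12]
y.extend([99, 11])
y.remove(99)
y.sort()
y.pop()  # 12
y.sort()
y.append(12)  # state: [11, 12]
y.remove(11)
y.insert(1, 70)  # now [12, 70]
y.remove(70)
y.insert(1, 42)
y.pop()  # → 42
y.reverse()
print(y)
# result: [12]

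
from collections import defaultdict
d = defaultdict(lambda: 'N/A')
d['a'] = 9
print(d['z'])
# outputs N/A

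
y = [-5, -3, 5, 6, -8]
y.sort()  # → [-8, -5, -3, 5, 6]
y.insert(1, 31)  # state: [-8, 31, -5, -3, 5, 6]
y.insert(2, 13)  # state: [-8, 31, 13, -5, -3, 5, 6]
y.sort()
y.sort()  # [-8, -5, -3, 5, 6, 13, 31]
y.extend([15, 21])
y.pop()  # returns 21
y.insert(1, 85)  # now [-8, 85, -5, -3, 5, 6, 13, 31, 15]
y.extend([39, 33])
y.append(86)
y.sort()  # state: [-8, -5, -3, 5, 6, 13, 15, 31, 33, 39, 85, 86]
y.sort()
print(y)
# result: [-8, -5, -3, 5, 6, 13, 15, 31, 33, 39, 85, 86]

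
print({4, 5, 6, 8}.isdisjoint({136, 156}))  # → True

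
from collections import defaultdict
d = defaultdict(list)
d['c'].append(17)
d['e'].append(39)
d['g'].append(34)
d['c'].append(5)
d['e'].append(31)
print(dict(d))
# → {'c': [17, 5], 'e': [39, 31], 'g': [34]}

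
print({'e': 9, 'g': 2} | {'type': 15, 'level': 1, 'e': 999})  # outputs {'e': 999, 'g': 2, 'type': 15, 'level': 1}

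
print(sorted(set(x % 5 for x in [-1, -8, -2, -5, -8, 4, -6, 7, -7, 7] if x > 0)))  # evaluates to [2, 4]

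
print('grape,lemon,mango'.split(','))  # ['grape', 'lemon', 'mango']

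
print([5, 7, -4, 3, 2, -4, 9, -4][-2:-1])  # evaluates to [9]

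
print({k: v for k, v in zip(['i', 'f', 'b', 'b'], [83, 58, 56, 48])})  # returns {'i': 83, 'f': 58, 'b': 48}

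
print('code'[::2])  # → cd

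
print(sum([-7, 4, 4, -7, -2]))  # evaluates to -8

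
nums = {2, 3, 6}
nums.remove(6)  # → {2, 3}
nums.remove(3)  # {2}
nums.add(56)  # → {2, 56}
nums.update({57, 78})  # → {2, 56, 57, 78}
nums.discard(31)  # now {2, 56, 57, 78}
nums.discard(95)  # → {2, 56, 57, 78}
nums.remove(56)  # {2, 57, 78}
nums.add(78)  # {2, 57, 78}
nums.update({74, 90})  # {2, 57, 74, 78, 90}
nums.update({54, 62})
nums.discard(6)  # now {2, 54, 57, 62, 74, 78, 90}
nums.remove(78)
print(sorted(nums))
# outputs [2, 54, 57, 62, 74, 90]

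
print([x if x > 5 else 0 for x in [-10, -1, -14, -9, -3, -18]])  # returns [0, 0, 0, 0, 0, 0]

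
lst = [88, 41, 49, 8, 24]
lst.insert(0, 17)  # [17, 88, 41, 49, 8, 24]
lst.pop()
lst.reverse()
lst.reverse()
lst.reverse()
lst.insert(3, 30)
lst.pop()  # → 17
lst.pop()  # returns 88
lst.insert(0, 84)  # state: [84, 8, 49, 41, 30]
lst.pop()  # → 30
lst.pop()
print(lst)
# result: [84, 8, 49]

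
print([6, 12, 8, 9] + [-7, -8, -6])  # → [6, 12, 8, 9, -7, -8, -6]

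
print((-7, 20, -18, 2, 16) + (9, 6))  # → (-7, 20, -18, 2, 16, 9, 6)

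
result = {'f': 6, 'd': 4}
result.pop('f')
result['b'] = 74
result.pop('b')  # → 74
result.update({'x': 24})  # {'d': 4, 'x': 24}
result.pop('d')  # 4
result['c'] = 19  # {'x': 24, 'c': 19}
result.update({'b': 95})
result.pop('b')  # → 95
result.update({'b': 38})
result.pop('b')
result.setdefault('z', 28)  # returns 28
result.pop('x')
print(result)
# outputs {'c': 19, 'z': 28}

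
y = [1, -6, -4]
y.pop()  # -4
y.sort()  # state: [-6, 1]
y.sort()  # [-6, 1]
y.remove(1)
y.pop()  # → -6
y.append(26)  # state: [26]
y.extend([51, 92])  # [26, 51, 92]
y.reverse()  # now [92, 51, 26]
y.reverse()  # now [26, 51, 92]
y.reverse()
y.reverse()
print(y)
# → [26, 51, 92]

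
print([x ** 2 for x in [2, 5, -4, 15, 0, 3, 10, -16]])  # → [4, 25, 16, 225, 0, 9, 100, 256]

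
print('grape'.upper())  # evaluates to GRAPE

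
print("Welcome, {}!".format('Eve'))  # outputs Welcome, Eve!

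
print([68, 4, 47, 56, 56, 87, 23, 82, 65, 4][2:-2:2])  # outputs [47, 56, 23]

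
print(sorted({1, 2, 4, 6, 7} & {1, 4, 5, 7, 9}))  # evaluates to [1, 4, 7]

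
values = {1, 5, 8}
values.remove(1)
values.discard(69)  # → {5, 8}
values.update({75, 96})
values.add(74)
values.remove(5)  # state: {8, 74, 75, 96}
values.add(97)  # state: {8, 74, 75, 96, 97}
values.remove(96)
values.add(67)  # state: {8, 67, 74, 75, 97}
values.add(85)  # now {8, 67, 74, 75, 85, 97}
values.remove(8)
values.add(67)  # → {67, 74, 75, 85, 97}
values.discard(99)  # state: {67, 74, 75, 85, 97}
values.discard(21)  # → {67, 74, 75, 85, 97}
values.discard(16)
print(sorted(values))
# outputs [67, 74, 75, 85, 97]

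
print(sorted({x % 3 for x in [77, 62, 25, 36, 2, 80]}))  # [0, 1, 2]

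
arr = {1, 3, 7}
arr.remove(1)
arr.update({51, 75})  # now {3, 7, 51, 75}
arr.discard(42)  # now {3, 7, 51, 75}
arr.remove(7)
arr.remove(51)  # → {3, 75}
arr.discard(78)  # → {3, 75}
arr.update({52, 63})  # {3, 52, 63, 75}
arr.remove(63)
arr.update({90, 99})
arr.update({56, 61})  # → {3, 52, 56, 61, 75, 90, 99}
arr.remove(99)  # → {3, 52, 56, 61, 75, 90}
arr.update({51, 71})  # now {3, 51, 52, 56, 61, 71, 75, 90}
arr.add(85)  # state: {3, 51, 52, 56, 61, 71, 75, 85, 90}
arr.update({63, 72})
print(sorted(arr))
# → [3, 51, 52, 56, 61, 63, 71, 72, 75, 85, 90]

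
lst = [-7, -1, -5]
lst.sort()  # [-7, -5, -1]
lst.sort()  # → [-7, -5, -1]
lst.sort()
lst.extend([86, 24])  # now [-7, -5, -1, 86, 24]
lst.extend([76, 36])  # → [-7, -5, -1, 86, 24, 76, 36]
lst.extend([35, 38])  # [-7, -5, -1, 86, 24, 76, 36, 35, 38]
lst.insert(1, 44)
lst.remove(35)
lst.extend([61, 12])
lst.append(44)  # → [-7, 44, -5, -1, 86, 24, 76, 36, 38, 61, 12, 44]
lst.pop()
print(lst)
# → [-7, 44, -5, -1, 86, 24, 76, 36, 38, 61, 12]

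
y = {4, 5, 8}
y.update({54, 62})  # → {4, 5, 8, 54, 62}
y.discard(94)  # {4, 5, 8, 54, 62}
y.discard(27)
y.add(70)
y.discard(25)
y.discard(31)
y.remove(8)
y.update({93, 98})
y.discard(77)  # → {4, 5, 54, 62, 70, 93, 98}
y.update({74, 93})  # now {4, 5, 54, 62, 70, 74, 93, 98}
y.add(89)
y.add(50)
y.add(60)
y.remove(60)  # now {4, 5, 50, 54, 62, 70, 74, 89, 93, 98}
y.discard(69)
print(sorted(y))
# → [4, 5, 50, 54, 62, 70, 74, 89, 93, 98]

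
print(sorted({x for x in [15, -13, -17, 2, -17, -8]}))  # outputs [-17, -13, -8, 2, 15]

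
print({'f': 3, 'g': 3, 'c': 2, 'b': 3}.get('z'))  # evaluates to None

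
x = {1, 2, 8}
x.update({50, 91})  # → {1, 2, 8, 50, 91}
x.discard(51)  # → {1, 2, 8, 50, 91}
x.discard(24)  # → {1, 2, 8, 50, 91}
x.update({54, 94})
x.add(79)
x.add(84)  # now {1, 2, 8, 50, 54, 79, 84, 91, 94}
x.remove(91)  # {1, 2, 8, 50, 54, 79, 84, 94}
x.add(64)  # {1, 2, 8, 50, 54, 64, 79, 84, 94}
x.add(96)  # {1, 2, 8, 50, 54, 64, 79, 84, 94, 96}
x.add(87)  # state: {1, 2, 8, 50, 54, 64, 79, 84, 87, 94, 96}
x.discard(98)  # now {1, 2, 8, 50, 54, 64, 79, 84, 87, 94, 96}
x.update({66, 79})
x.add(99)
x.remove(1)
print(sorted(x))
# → [2, 8, 50, 54, 64, 66, 79, 84, 87, 94, 96, 99]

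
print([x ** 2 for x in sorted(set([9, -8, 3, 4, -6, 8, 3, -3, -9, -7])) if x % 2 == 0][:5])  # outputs [64, 36, 16, 64]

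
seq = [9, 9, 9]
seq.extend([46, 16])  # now [9, 9, 9, 46, 16]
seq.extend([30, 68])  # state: [9, 9, 9, 46, 16, 30, 68]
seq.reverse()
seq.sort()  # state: [9, 9, 9, 16, 30, 46, 68]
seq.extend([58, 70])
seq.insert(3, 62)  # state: [9, 9, 9, 62, 16, 30, 46, 68, 58, 70]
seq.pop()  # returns 70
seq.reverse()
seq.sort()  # [9, 9, 9, 16, 30, 46, 58, 62, 68]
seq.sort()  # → [9, 9, 9, 16, 30, 46, 58, 62, 68]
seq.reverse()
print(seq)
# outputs [68, 62, 58, 46, 30, 16, 9, 9, 9]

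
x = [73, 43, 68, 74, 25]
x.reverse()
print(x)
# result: [25, 74, 68, 43, 73]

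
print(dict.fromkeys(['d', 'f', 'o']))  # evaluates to {'d': None, 'f': None, 'o': None}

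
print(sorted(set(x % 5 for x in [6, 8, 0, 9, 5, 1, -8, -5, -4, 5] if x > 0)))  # [0, 1, 3, 4]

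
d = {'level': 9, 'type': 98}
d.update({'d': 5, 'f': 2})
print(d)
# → {'level': 9, 'type': 98, 'd': 5, 'f': 2}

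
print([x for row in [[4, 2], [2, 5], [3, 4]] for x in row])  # [4, 2, 2, 5, 3, 4]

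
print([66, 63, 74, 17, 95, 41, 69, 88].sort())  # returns None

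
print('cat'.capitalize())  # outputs Cat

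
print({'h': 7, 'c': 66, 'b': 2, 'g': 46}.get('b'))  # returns 2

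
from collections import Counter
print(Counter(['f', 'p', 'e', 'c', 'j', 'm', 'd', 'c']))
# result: Counter({'c': 2, 'f': 1, 'p': 1, 'e': 1, 'j': 1, 'm': 1, 'd': 1})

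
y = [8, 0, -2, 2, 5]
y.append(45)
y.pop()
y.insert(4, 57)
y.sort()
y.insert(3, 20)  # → [-2, 0, 2, 20, 5, 8, 57]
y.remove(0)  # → [-2, 2, 20, 5, 8, 57]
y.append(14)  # [-2, 2, 20, 5, 8, 57, 14]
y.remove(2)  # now [-2, 20, 5, 8, 57, 14]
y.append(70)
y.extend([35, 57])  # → [-2, 20, 5, 8, 57, 14, 70, 35, 57]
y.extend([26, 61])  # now [-2, 20, 5, 8, 57, 14, 70, 35, 57, 26, 61]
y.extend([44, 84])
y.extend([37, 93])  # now [-2, 20, 5, 8, 57, 14, 70, 35, 57, 26, 61, 44, 84, 37, 93]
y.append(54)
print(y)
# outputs [-2, 20, 5, 8, 57, 14, 70, 35, 57, 26, 61, 44, 84, 37, 93, 54]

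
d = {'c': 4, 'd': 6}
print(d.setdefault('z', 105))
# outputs 105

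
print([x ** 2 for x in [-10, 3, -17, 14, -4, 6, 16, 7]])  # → [100, 9, 289, 196, 16, 36, 256, 49]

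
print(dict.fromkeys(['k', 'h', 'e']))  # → {'k': None, 'h': None, 'e': None}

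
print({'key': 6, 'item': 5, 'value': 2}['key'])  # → 6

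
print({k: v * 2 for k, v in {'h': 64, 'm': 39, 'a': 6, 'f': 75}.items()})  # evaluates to {'h': 128, 'm': 78, 'a': 12, 'f': 150}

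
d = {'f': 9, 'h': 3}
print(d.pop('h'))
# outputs 3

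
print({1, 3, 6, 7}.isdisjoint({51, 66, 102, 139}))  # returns True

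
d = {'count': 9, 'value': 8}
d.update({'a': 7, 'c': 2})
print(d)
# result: {'count': 9, 'value': 8, 'a': 7, 'c': 2}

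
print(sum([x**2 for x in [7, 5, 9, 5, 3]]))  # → 189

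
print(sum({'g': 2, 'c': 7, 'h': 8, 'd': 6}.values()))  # 23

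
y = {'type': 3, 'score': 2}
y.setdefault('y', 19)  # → 19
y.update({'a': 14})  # {'type': 3, 'score': 2, 'y': 19, 'a': 14}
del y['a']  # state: {'type': 3, 'score': 2, 'y': 19}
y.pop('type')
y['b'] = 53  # {'score': 2, 'y': 19, 'b': 53}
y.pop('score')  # 2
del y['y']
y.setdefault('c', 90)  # 90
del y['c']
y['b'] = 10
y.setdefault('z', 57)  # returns 57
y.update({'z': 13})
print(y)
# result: {'b': 10, 'z': 13}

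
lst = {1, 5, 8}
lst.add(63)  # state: {1, 5, 8, 63}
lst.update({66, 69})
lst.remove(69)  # {1, 5, 8, 63, 66}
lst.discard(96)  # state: {1, 5, 8, 63, 66}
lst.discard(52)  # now {1, 5, 8, 63, 66}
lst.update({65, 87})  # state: {1, 5, 8, 63, 65, 66, 87}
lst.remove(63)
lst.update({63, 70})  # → {1, 5, 8, 63, 65, 66, 70, 87}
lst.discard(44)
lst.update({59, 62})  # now {1, 5, 8, 59, 62, 63, 65, 66, 70, 87}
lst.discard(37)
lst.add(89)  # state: {1, 5, 8, 59, 62, 63, 65, 66, 70, 87, 89}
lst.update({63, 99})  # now {1, 5, 8, 59, 62, 63, 65, 66, 70, 87, 89, 99}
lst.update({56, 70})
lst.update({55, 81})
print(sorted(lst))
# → [1, 5, 8, 55, 56, 59, 62, 63, 65, 66, 70, 81, 87, 89, 99]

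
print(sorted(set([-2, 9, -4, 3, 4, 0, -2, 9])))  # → [-4, -2, 0, 3, 4, 9]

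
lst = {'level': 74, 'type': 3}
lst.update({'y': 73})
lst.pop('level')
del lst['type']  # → {'y': 73}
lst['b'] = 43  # {'y': 73, 'b': 43}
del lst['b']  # {'y': 73}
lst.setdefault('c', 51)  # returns 51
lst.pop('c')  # 51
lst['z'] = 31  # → {'y': 73, 'z': 31}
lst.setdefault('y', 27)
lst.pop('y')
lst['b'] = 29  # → {'z': 31, 'b': 29}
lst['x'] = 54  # {'z': 31, 'b': 29, 'x': 54}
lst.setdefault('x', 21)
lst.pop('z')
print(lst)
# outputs {'b': 29, 'x': 54}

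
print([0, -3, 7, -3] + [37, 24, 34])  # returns [0, -3, 7, -3, 37, 24, 34]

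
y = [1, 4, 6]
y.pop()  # 6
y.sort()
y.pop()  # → 4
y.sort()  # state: [1]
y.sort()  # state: [1]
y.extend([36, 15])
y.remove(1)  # [36, 15]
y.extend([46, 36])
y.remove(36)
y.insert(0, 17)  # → [17, 15, 46, 36]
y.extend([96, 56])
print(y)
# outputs [17, 15, 46, 36, 96, 56]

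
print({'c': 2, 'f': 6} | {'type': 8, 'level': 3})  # {'c': 2, 'f': 6, 'type': 8, 'level': 3}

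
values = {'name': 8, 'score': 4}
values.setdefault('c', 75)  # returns 75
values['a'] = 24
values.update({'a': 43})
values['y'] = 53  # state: {'name': 8, 'score': 4, 'c': 75, 'a': 43, 'y': 53}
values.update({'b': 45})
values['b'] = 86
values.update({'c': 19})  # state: {'name': 8, 'score': 4, 'c': 19, 'a': 43, 'y': 53, 'b': 86}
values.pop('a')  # 43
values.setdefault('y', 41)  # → 53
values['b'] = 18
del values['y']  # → {'name': 8, 'score': 4, 'c': 19, 'b': 18}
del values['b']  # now {'name': 8, 'score': 4, 'c': 19}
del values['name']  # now {'score': 4, 'c': 19}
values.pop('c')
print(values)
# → {'score': 4}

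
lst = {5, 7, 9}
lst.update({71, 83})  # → {5, 7, 9, 71, 83}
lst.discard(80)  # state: {5, 7, 9, 71, 83}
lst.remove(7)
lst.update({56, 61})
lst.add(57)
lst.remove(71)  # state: {5, 9, 56, 57, 61, 83}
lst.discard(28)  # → {5, 9, 56, 57, 61, 83}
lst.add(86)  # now {5, 9, 56, 57, 61, 83, 86}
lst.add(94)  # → {5, 9, 56, 57, 61, 83, 86, 94}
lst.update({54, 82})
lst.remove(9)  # {5, 54, 56, 57, 61, 82, 83, 86, 94}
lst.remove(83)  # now {5, 54, 56, 57, 61, 82, 86, 94}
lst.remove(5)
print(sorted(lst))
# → [54, 56, 57, 61, 82, 86, 94]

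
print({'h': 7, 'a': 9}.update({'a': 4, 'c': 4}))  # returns None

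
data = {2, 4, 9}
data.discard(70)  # {2, 4, 9}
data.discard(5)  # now {2, 4, 9}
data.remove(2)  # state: {4, 9}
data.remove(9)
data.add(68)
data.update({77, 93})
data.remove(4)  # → {68, 77, 93}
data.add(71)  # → {68, 71, 77, 93}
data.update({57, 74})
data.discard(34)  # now {57, 68, 71, 74, 77, 93}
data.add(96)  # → {57, 68, 71, 74, 77, 93, 96}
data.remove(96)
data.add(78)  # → {57, 68, 71, 74, 77, 78, 93}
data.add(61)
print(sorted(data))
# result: [57, 61, 68, 71, 74, 77, 78, 93]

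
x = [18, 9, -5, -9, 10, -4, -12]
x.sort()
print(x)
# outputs [-12, -9, -5, -4, 9, 10, 18]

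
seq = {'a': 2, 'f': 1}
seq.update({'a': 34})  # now {'a': 34, 'f': 1}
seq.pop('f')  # 1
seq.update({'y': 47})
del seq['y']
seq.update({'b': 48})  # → {'a': 34, 'b': 48}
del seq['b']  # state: {'a': 34}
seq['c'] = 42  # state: {'a': 34, 'c': 42}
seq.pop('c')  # 42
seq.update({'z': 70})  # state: {'a': 34, 'z': 70}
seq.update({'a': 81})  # {'a': 81, 'z': 70}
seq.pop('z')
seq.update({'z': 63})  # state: {'a': 81, 'z': 63}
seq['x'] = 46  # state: {'a': 81, 'z': 63, 'x': 46}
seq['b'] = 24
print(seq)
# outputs {'a': 81, 'z': 63, 'x': 46, 'b': 24}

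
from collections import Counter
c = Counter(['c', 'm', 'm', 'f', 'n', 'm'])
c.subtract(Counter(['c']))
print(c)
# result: Counter({'m': 3, 'f': 1, 'n': 1, 'c': 0})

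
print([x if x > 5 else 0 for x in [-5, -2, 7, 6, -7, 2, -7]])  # [0, 0, 7, 6, 0, 0, 0]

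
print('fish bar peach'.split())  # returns ['fish', 'bar', 'peach']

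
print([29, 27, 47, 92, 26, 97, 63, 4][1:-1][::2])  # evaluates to [27, 92, 97]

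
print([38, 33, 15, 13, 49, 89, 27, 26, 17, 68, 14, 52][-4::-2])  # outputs [17, 27, 49, 15, 38]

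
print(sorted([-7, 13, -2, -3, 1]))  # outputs [-7, -3, -2, 1, 13]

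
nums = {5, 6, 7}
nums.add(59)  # {5, 6, 7, 59}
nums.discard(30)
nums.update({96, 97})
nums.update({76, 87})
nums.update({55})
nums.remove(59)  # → {5, 6, 7, 55, 76, 87, 96, 97}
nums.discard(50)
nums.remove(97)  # {5, 6, 7, 55, 76, 87, 96}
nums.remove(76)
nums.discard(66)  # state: {5, 6, 7, 55, 87, 96}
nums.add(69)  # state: {5, 6, 7, 55, 69, 87, 96}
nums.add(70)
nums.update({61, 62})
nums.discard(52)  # {5, 6, 7, 55, 61, 62, 69, 70, 87, 96}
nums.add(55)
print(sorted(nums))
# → [5, 6, 7, 55, 61, 62, 69, 70, 87, 96]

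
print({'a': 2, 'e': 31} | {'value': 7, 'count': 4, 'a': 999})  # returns {'a': 999, 'e': 31, 'value': 7, 'count': 4}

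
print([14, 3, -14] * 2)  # [14, 3, -14, 14, 3, -14]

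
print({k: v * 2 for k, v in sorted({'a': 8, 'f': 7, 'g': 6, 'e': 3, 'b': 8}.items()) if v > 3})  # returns {'a': 16, 'b': 16, 'f': 14, 'g': 12}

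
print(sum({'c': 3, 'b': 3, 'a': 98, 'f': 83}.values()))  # 187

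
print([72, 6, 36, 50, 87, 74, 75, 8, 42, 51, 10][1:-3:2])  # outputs [6, 50, 74, 8]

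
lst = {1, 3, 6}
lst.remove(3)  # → {1, 6}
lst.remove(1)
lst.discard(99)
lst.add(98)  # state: {6, 98}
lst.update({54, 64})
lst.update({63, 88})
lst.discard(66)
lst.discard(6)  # {54, 63, 64, 88, 98}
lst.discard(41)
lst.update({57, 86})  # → {54, 57, 63, 64, 86, 88, 98}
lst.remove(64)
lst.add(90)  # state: {54, 57, 63, 86, 88, 90, 98}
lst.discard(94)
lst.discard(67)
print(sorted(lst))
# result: [54, 57, 63, 86, 88, 90, 98]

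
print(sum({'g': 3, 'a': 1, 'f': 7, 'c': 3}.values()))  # 14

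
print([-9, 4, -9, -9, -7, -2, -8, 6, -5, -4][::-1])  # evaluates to [-4, -5, 6, -8, -2, -7, -9, -9, 4, -9]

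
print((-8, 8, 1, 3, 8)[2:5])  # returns (1, 3, 8)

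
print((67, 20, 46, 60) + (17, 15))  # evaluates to (67, 20, 46, 60, 17, 15)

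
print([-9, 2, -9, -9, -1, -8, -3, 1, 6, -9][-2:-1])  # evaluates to [6]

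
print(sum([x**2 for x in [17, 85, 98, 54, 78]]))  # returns 26118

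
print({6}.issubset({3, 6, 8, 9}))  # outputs True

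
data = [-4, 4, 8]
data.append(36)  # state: [-4, 4, 8, 36]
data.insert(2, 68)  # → [-4, 4, 68, 8, 36]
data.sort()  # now [-4, 4, 8, 36, 68]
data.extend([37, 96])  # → [-4, 4, 8, 36, 68, 37, 96]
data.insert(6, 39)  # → [-4, 4, 8, 36, 68, 37, 39, 96]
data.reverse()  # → [96, 39, 37, 68, 36, 8, 4, -4]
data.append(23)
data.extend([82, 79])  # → [96, 39, 37, 68, 36, 8, 4, -4, 23, 82, 79]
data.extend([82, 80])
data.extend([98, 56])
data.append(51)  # [96, 39, 37, 68, 36, 8, 4, -4, 23, 82, 79, 82, 80, 98, 56, 51]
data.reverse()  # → [51, 56, 98, 80, 82, 79, 82, 23, -4, 4, 8, 36, 68, 37, 39, 96]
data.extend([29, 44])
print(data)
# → [51, 56, 98, 80, 82, 79, 82, 23, -4, 4, 8, 36, 68, 37, 39, 96, 29, 44]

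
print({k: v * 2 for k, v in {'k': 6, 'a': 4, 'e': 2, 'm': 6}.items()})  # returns {'k': 12, 'a': 8, 'e': 4, 'm': 12}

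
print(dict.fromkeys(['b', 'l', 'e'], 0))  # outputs {'b': 0, 'l': 0, 'e': 0}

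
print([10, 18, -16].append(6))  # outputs None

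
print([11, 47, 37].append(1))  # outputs None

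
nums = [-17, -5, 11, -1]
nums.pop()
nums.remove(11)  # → [-17, -5]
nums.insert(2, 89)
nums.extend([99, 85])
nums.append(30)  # [-17, -5, 89, 99, 85, 30]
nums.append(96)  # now [-17, -5, 89, 99, 85, 30, 96]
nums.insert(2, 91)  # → [-17, -5, 91, 89, 99, 85, 30, 96]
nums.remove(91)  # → [-17, -5, 89, 99, 85, 30, 96]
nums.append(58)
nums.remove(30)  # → [-17, -5, 89, 99, 85, 96, 58]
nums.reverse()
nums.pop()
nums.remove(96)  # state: [58, 85, 99, 89, -5]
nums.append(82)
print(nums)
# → [58, 85, 99, 89, -5, 82]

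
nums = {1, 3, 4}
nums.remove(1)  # {3, 4}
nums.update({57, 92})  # {3, 4, 57, 92}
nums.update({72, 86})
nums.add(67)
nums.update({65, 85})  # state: {3, 4, 57, 65, 67, 72, 85, 86, 92}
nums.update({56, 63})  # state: {3, 4, 56, 57, 63, 65, 67, 72, 85, 86, 92}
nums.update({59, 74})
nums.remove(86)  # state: {3, 4, 56, 57, 59, 63, 65, 67, 72, 74, 85, 92}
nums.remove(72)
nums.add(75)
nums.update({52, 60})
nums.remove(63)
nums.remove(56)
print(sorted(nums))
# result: [3, 4, 52, 57, 59, 60, 65, 67, 74, 75, 85, 92]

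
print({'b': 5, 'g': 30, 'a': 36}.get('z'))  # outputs None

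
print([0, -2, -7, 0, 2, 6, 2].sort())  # None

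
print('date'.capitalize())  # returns Date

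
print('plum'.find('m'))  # 3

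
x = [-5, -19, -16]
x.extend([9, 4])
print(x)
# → [-5, -19, -16, 9, 4]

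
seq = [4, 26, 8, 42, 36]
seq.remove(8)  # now [4, 26, 42, 36]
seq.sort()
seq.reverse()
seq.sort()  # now [4, 26, 36, 42]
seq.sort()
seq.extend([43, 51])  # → [4, 26, 36, 42, 43, 51]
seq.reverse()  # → [51, 43, 42, 36, 26, 4]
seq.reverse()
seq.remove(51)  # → [4, 26, 36, 42, 43]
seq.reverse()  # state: [43, 42, 36, 26, 4]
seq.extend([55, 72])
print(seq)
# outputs [43, 42, 36, 26, 4, 55, 72]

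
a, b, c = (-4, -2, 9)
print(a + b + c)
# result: 3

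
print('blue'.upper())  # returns BLUE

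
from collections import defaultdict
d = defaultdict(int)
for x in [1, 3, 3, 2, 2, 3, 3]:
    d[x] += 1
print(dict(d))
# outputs {1: 1, 3: 4, 2: 2}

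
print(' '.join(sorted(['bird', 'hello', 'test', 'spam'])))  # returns bird hello spam test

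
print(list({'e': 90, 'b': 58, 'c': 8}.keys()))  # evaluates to ['e', 'b', 'c']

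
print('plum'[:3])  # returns plu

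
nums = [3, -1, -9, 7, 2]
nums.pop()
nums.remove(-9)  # [3, -1, 7]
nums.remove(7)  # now [3, -1]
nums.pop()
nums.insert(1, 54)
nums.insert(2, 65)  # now [3, 54, 65]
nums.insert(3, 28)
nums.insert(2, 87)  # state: [3, 54, 87, 65, 28]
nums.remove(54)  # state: [3, 87, 65, 28]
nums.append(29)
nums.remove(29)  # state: [3, 87, 65, 28]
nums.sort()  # [3, 28, 65, 87]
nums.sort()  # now [3, 28, 65, 87]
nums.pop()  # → 87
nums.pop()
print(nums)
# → [3, 28]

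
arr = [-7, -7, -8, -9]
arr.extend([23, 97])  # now [-7, -7, -8, -9, 23, 97]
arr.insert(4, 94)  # [-7, -7, -8, -9, 94, 23, 97]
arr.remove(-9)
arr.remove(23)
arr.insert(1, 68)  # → [-7, 68, -7, -8, 94, 97]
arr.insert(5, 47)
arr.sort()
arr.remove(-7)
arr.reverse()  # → [97, 94, 68, 47, -7, -8]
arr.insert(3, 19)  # [97, 94, 68, 19, 47, -7, -8]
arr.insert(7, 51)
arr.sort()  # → [-8, -7, 19, 47, 51, 68, 94, 97]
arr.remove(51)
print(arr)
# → [-8, -7, 19, 47, 68, 94, 97]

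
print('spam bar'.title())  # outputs Spam Bar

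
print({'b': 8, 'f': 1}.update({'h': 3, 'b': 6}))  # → None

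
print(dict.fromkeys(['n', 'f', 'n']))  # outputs {'n': None, 'f': None}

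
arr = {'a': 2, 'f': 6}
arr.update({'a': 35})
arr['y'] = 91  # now {'a': 35, 'f': 6, 'y': 91}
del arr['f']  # {'a': 35, 'y': 91}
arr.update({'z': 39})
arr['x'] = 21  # {'a': 35, 'y': 91, 'z': 39, 'x': 21}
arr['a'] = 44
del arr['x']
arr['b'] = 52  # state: {'a': 44, 'y': 91, 'z': 39, 'b': 52}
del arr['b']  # {'a': 44, 'y': 91, 'z': 39}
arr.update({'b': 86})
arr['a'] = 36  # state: {'a': 36, 'y': 91, 'z': 39, 'b': 86}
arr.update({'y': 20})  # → {'a': 36, 'y': 20, 'z': 39, 'b': 86}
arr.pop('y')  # 20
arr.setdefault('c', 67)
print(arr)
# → {'a': 36, 'z': 39, 'b': 86, 'c': 67}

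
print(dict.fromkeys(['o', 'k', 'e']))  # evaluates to {'o': None, 'k': None, 'e': None}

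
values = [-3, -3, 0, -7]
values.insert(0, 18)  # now [18, -3, -3, 0, -7]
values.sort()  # [-7, -3, -3, 0, 18]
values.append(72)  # [-7, -3, -3, 0, 18, 72]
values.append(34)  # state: [-7, -3, -3, 0, 18, 72, 34]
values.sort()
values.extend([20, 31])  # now [-7, -3, -3, 0, 18, 34, 72, 20, 31]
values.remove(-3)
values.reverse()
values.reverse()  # [-7, -3, 0, 18, 34, 72, 20, 31]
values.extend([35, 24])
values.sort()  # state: [-7, -3, 0, 18, 20, 24, 31, 34, 35, 72]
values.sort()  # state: [-7, -3, 0, 18, 20, 24, 31, 34, 35, 72]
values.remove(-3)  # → [-7, 0, 18, 20, 24, 31, 34, 35, 72]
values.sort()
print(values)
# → [-7, 0, 18, 20, 24, 31, 34, 35, 72]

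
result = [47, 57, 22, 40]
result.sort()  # [22, 40, 47, 57]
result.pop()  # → 57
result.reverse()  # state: [47, 40, 22]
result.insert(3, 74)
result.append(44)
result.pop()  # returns 44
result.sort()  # [22, 40, 47, 74]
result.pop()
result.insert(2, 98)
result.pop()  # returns 47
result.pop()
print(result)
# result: [22, 40]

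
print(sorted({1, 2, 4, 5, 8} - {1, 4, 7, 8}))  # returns [2, 5]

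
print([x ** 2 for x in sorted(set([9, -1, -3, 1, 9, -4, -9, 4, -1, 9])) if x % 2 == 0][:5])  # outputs [16, 16]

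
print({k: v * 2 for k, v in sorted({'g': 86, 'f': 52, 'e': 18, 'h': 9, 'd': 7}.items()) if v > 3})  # {'d': 14, 'e': 36, 'f': 104, 'g': 172, 'h': 18}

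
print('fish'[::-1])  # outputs hsif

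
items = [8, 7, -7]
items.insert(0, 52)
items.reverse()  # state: [-7, 7, 8, 52]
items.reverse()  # [52, 8, 7, -7]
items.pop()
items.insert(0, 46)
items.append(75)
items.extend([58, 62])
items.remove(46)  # [52, 8, 7, 75, 58, 62]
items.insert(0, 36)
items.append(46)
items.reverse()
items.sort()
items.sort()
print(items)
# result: [7, 8, 36, 46, 52, 58, 62, 75]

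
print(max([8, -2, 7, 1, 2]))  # 8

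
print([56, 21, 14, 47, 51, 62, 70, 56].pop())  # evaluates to 56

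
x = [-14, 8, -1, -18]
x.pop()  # -18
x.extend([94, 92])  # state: [-14, 8, -1, 94, 92]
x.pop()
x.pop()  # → 94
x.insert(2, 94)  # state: [-14, 8, 94, -1]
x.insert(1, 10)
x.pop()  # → -1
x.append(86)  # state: [-14, 10, 8, 94, 86]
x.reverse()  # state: [86, 94, 8, 10, -14]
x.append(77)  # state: [86, 94, 8, 10, -14, 77]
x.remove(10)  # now [86, 94, 8, -14, 77]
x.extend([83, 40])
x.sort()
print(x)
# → [-14, 8, 40, 77, 83, 86, 94]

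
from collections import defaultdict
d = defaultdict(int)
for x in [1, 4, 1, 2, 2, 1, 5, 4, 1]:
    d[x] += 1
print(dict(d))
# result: {1: 4, 4: 2, 2: 2, 5: 1}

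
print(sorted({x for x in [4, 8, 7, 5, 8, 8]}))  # [4, 5, 7, 8]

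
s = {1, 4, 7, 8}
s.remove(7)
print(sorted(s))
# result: [1, 4, 8]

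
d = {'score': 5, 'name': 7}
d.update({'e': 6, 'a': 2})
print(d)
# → {'score': 5, 'name': 7, 'e': 6, 'a': 2}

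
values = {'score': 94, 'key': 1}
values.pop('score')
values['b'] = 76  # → {'key': 1, 'b': 76}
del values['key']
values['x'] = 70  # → {'b': 76, 'x': 70}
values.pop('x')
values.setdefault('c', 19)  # 19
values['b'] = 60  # {'b': 60, 'c': 19}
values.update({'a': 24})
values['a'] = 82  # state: {'b': 60, 'c': 19, 'a': 82}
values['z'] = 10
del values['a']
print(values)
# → {'b': 60, 'c': 19, 'z': 10}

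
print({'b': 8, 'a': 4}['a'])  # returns 4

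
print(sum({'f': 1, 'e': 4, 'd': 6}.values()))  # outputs 11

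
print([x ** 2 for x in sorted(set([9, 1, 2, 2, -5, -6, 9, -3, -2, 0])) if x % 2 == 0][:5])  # [36, 4, 0, 4]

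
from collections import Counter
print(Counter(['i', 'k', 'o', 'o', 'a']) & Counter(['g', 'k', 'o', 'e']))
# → Counter({'k': 1, 'o': 1})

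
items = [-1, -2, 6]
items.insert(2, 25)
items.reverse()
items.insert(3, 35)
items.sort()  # [-2, -1, 6, 25, 35]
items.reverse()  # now [35, 25, 6, -1, -2]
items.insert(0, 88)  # [88, 35, 25, 6, -1, -2]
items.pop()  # -2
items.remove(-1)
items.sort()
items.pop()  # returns 88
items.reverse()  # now [35, 25, 6]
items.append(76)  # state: [35, 25, 6, 76]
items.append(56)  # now [35, 25, 6, 76, 56]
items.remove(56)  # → [35, 25, 6, 76]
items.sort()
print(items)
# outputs [6, 25, 35, 76]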